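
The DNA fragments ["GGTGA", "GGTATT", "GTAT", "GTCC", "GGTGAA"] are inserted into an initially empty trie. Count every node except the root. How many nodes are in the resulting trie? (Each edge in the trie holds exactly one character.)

14

Insert word by word; a character creates a node only if that edge doesn't already exist:
  "GGTGA" → 5 new (G, G, T, G, A)
  "GGTATT" → prefix "GGT" already present; 3 new (A, T, T)
  "GTAT" → prefix "G" already present; 3 new (T, A, T)
  "GTCC" → prefix "GT" already present; 2 new (C, C)
  "GGTGAA" → prefix "GGTGA" already present; 1 new (A)
Total nodes = 5 + 3 + 3 + 2 + 1 = 14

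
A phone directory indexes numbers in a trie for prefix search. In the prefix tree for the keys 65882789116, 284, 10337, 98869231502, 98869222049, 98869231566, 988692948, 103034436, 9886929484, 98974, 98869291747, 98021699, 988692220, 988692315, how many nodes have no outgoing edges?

11

A leaf is a node with no children — equivalently, the end of a word that is not a proper prefix of any other stored word.
Those words: "103034436", "10337", "284", "65882789116", "98021699", "98869222049", "98869231502", "98869231566", "98869291747", "9886929484", "98974"
Leaf count: 11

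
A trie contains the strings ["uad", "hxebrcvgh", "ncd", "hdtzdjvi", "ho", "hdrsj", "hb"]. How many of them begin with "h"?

Filter for entries beginning with "h":
Words under "h": hb, hdrsj, hdtzdjvi, ho, hxebrcvgh
Count: 5

5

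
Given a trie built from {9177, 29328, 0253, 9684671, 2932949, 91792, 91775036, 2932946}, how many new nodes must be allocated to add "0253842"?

"0253" is already a path in the trie; the remaining "842" must be added.
Each of the 3 remaining characters creates one node.

3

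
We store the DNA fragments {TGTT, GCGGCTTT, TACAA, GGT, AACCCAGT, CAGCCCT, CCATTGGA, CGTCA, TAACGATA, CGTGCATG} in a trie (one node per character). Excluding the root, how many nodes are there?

Count nodes per top-level branch (shared prefixes stored once):
  'A'-branch (AACCCAGT): 8 nodes
  'C'-branch (CAGCCCT, CCATTGGA, CGTCA, CGTGCATG): 23 nodes
  'G'-branch (GCGGCTTT, GGT): 10 nodes
  'T'-branch (TAACGATA, TACAA, TGTT): 14 nodes
Sum: 55

55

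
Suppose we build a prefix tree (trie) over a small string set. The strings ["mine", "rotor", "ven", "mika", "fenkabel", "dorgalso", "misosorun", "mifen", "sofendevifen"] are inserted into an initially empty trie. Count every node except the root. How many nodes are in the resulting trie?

Insert word by word; a character creates a node only if that edge doesn't already exist:
  "mine" → 4 new (m, i, n, e)
  "rotor" → 5 new (r, o, t, o, r)
  "ven" → 3 new (v, e, n)
  "mika" → prefix "mi" already present; 2 new (k, a)
  "fenkabel" → 8 new (f, e, n, k, a, b, e, l)
  "dorgalso" → 8 new (d, o, r, g, a, l, s, o)
  "misosorun" → prefix "mi" already present; 7 new (s, o, s, o, r, u, n)
  "mifen" → prefix "mi" already present; 3 new (f, e, n)
  "sofendevifen" → 12 new (s, o, f, e, n, d, e, v, i, f, e, n)
Total nodes = 4 + 5 + 3 + 2 + 8 + 8 + 7 + 3 + 12 = 52

52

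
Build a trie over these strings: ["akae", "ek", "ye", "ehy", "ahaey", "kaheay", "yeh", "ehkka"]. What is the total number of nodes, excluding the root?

Count nodes per top-level branch (shared prefixes stored once):
  'a'-branch (ahaey, akae): 8 nodes
  'e'-branch (ehkka, ehy, ek): 7 nodes
  'k'-branch (kaheay): 6 nodes
  'y'-branch (ye, yeh): 3 nodes
Sum: 24

24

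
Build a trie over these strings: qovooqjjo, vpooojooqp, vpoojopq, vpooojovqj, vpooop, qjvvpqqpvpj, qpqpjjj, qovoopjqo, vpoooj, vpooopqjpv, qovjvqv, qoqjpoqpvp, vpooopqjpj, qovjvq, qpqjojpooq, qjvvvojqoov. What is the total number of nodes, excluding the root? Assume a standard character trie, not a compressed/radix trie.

Insert word by word; a character creates a node only if that edge doesn't already exist:
  "qovooqjjo" → 9 new (q, o, v, o, o, q, j, j, o)
  "vpooojooqp" → 10 new (v, p, o, o, o, j, o, o, q, p)
  "vpoojopq" → prefix "vpoo" already present; 4 new (j, o, p, q)
  "vpooojovqj" → prefix "vpooojo" already present; 3 new (v, q, j)
  "vpooop" → prefix "vpooo" already present; 1 new (p)
  "qjvvpqqpvpj" → prefix "q" already present; 10 new (j, v, v, p, q, q, p, v, p, j)
  "qpqpjjj" → prefix "q" already present; 6 new (p, q, p, j, j, j)
  "qovoopjqo" → prefix "qovoo" already present; 4 new (p, j, q, o)
  "vpoooj" → prefix "vpoooj" already present; 0 new (none)
  "vpooopqjpv" → prefix "vpooop" already present; 4 new (q, j, p, v)
  "qovjvqv" → prefix "qov" already present; 4 new (j, v, q, v)
  "qoqjpoqpvp" → prefix "qo" already present; 8 new (q, j, p, o, q, p, v, p)
  "vpooopqjpj" → prefix "vpooopqjp" already present; 1 new (j)
  "qovjvq" → prefix "qovjvq" already present; 0 new (none)
  "qpqjojpooq" → prefix "qpq" already present; 7 new (j, o, j, p, o, o, q)
  "qjvvvojqoov" → prefix "qjvv" already present; 7 new (v, o, j, q, o, o, v)
Total nodes = 9 + 10 + 4 + 3 + 1 + 10 + 6 + 4 + 0 + 4 + 4 + 8 + 1 + 0 + 7 + 7 = 78

78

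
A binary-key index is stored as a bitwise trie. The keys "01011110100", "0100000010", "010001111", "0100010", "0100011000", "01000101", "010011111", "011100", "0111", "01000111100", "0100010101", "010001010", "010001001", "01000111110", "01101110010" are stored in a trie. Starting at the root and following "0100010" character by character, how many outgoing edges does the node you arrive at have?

The children of the "0100010" node are the distinct next characters among strings starting with "0100010".
Characters that immediately follow "0100010" among the stored strings: {0, 1}.
That node has 2 child edges.

2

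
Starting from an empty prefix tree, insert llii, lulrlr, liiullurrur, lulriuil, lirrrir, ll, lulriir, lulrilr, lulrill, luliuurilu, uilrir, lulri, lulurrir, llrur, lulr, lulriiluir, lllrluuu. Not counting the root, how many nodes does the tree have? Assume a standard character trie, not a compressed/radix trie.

Count nodes per top-level branch (shared prefixes stored once):
  'l'-branch (liiullurrur, lirrrir, ll, llii, lllrluuu, llrur, luliuurilu, lulr, lulri, lulriiluir, lulriir, lulrill, lulrilr, lulriuil, lulrlr, lulurrir): 58 nodes
  'u'-branch (uilrir): 6 nodes
Sum: 64

64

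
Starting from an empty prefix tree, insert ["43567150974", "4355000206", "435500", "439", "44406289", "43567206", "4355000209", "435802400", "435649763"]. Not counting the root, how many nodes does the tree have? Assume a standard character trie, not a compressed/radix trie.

For each word, the new-node count is its length minus the longest prefix already in the trie:
  "43567150974" → 11 new (4, 3, 5, 6, 7, 1, 5, 0, 9, 7, 4)
  "4355000206" → prefix "435" already present; 7 new (5, 0, 0, 0, 2, 0, 6)
  "435500" → prefix "435500" already present; 0 new (none)
  "439" → prefix "43" already present; 1 new (9)
  "44406289" → prefix "4" already present; 7 new (4, 4, 0, 6, 2, 8, 9)
  "43567206" → prefix "43567" already present; 3 new (2, 0, 6)
  "4355000209" → prefix "435500020" already present; 1 new (9)
  "435802400" → prefix "435" already present; 6 new (8, 0, 2, 4, 0, 0)
  "435649763" → prefix "4356" already present; 5 new (4, 9, 7, 6, 3)
Total nodes = 11 + 7 + 0 + 1 + 7 + 3 + 1 + 6 + 5 = 41

41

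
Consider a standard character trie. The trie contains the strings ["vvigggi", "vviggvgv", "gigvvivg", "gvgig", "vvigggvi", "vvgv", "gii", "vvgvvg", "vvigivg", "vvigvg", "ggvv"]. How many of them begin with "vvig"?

5

Filter for entries beginning with "vvig":
Matches: "vvigggi", "vvigggvi", "vviggvgv", "vvigivg", "vvigvg"
Count: 5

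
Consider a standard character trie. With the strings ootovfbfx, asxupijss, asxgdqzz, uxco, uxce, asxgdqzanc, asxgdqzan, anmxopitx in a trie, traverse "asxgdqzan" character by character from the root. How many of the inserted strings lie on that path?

1

Check each prefix of "asxgdqzan" against the stored set — each match is an end-marker on the path.
Prefixes of the query that are stored words: "asxgdqzan"
Count: 1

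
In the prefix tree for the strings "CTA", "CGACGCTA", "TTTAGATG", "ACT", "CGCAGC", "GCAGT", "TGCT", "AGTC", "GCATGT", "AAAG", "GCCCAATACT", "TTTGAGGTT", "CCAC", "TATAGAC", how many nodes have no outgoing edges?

14

Leaves are exactly the stored words that no other stored word extends.
Those words: "AAAG", "ACT", "AGTC", "CCAC", "CGACGCTA", "CGCAGC", "CTA", "GCAGT", "GCATGT", "GCCCAATACT", "TATAGAC", "TGCT", "TTTAGATG", "TTTGAGGTT"
Leaf count: 14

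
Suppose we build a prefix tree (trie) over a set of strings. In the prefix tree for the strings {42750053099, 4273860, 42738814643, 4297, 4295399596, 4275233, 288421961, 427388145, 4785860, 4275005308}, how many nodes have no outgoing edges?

10

Leaves are exactly the stored words that no other stored word extends.
Those words: "288421961", "4273860", "427388145", "42738814643", "4275005308", "42750053099", "4275233", "4295399596", "4297", "4785860"
Leaf count: 10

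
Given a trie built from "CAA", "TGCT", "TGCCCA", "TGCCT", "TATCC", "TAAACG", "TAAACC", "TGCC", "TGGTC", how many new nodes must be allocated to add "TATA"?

1

The longest prefix of "TATA" already in the trie is "TAT" (length 3).
Each of the 1 remaining characters creates one node.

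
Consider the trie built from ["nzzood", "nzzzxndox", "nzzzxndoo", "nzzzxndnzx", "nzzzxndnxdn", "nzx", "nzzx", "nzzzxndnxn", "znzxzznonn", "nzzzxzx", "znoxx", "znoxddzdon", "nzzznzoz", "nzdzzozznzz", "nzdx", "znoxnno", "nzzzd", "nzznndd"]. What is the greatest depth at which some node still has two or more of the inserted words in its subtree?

The deepest shared node is where two words last agree before diverging.
e.g. "nzzzxndnxdn" and "nzzzxndnxn" share the prefix "nzzzxndnx" of length 9; no pair shares a longer one.
Longest shared-prefix length: 9

9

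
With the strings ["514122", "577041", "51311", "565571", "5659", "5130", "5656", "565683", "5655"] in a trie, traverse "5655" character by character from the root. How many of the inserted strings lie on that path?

1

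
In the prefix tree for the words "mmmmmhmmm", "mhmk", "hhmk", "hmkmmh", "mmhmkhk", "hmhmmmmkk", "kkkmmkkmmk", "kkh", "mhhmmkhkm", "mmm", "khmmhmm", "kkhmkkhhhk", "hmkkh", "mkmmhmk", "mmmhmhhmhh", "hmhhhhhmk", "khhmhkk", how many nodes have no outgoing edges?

15

A leaf is a node with no children — equivalently, the end of a word that is not a proper prefix of any other stored word.
Those words: "hhmk", "hmhhhhhmk", "hmhmmmmkk", "hmkkh", "hmkmmh", "khhmhkk", "khmmhmm", "kkhmkkhhhk", "kkkmmkkmmk", "mhhmmkhkm", "mhmk", "mkmmhmk", "mmhmkhk", "mmmhmhhmhh", "mmmmmhmmm"
Leaf count: 15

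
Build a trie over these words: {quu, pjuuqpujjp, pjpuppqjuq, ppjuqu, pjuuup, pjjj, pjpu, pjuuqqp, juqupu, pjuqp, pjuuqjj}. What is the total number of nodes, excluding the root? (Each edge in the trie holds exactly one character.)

42

Insert word by word; a character creates a node only if that edge doesn't already exist:
  "quu" → 3 new (q, u, u)
  "pjuuqpujjp" → 10 new (p, j, u, u, q, p, u, j, j, p)
  "pjpuppqjuq" → prefix "pj" already present; 8 new (p, u, p, p, q, j, u, q)
  "ppjuqu" → prefix "p" already present; 5 new (p, j, u, q, u)
  "pjuuup" → prefix "pjuu" already present; 2 new (u, p)
  "pjjj" → prefix "pj" already present; 2 new (j, j)
  "pjpu" → prefix "pjpu" already present; 0 new (none)
  "pjuuqqp" → prefix "pjuuq" already present; 2 new (q, p)
  "juqupu" → 6 new (j, u, q, u, p, u)
  "pjuqp" → prefix "pju" already present; 2 new (q, p)
  "pjuuqjj" → prefix "pjuuq" already present; 2 new (j, j)
Total nodes = 3 + 10 + 8 + 5 + 2 + 2 + 0 + 2 + 6 + 2 + 2 = 42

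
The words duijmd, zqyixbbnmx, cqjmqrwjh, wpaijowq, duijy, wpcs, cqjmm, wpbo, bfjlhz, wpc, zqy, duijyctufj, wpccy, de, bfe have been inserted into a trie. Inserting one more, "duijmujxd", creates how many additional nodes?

4

The longest prefix of "duijmujxd" already in the trie is "duijm" (length 5).
New nodes needed: |"duijmujxd"| − 5 = 9 − 5 = 4.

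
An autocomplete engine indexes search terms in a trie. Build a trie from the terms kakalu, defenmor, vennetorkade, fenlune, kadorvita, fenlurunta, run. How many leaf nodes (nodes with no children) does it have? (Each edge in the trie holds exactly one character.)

Leaves are exactly the stored words that no other stored word extends.
Those words: "defenmor", "fenlune", "fenlurunta", "kadorvita", "kakalu", "run", "vennetorkade"
Leaf count: 7

7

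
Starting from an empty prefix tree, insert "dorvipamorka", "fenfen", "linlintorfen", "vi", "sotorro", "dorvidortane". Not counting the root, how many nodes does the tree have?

Count nodes per top-level branch (shared prefixes stored once):
  'd'-branch (dorvidortane, dorvipamorka): 19 nodes
  'f'-branch (fenfen): 6 nodes
  'l'-branch (linlintorfen): 12 nodes
  's'-branch (sotorro): 7 nodes
  'v'-branch (vi): 2 nodes
Sum: 46

46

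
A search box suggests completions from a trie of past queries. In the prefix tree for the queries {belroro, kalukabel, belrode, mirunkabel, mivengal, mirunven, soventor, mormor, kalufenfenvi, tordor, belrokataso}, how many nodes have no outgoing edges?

11

Leaves are exactly the stored words that no other stored word extends.
Those words: "belrode", "belrokataso", "belroro", "kalufenfenvi", "kalukabel", "mirunkabel", "mirunven", "mivengal", "mormor", "soventor", "tordor"
Leaf count: 11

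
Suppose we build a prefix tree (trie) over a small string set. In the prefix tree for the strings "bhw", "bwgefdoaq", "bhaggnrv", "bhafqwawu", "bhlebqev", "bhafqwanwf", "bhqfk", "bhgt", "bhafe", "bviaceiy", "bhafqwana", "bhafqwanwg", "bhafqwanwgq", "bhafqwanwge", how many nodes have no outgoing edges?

13

A leaf is a node with no children — equivalently, the end of a word that is not a proper prefix of any other stored word.
Those words: "bhafe", "bhafqwana", "bhafqwanwf", "bhafqwanwge", "bhafqwanwgq", "bhafqwawu", "bhaggnrv", "bhgt", "bhlebqev", "bhqfk", "bhw", "bviaceiy", "bwgefdoaq"
Leaf count: 13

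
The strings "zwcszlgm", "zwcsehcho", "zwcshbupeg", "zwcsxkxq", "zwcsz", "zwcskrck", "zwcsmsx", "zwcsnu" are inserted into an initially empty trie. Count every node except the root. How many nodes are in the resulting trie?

32

For each word, the new-node count is its length minus the longest prefix already in the trie:
  "zwcszlgm" → 8 new (z, w, c, s, z, l, g, m)
  "zwcsehcho" → prefix "zwcs" already present; 5 new (e, h, c, h, o)
  "zwcshbupeg" → prefix "zwcs" already present; 6 new (h, b, u, p, e, g)
  "zwcsxkxq" → prefix "zwcs" already present; 4 new (x, k, x, q)
  "zwcsz" → prefix "zwcsz" already present; 0 new (none)
  "zwcskrck" → prefix "zwcs" already present; 4 new (k, r, c, k)
  "zwcsmsx" → prefix "zwcs" already present; 3 new (m, s, x)
  "zwcsnu" → prefix "zwcs" already present; 2 new (n, u)
Total nodes = 8 + 5 + 6 + 4 + 0 + 4 + 3 + 2 = 32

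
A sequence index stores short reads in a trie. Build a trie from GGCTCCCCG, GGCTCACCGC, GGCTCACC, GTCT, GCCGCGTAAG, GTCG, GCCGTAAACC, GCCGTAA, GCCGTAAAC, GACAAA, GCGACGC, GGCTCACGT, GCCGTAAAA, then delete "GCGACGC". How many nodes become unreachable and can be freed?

5

After clearing the end-marker at "GCGACGC", prune upward until reaching a node still needed by another word.
The suffix "GACGC" (5 nodes) is used only by "GCGACGC"; the node for "GC" still has the child "C", so pruning stops there.
Nodes removed: 5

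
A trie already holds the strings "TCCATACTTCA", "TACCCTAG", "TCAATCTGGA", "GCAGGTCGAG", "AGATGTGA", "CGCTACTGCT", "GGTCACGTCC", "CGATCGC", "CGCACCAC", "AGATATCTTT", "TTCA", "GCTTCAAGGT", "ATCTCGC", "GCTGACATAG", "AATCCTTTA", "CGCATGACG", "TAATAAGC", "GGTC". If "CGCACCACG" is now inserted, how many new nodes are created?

Walking "CGCACCACG" from the root, the first 8 characters ("CGCACCAC") follow existing edges; "G" is the first miss.
New nodes needed: |"CGCACCACG"| − 8 = 9 − 8 = 1.

1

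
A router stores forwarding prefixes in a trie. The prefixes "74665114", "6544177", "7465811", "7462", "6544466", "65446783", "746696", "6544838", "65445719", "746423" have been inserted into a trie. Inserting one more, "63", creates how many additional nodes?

1

"6" is already a path in the trie; the remaining "3" must be added.
New nodes needed: |"63"| − 1 = 2 − 1 = 1.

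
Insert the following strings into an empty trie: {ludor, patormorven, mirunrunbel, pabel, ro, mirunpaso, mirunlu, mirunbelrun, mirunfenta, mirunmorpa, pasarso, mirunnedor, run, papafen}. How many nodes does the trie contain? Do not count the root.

71

Trace insertions, counting only characters that open a new branch:
  "ludor" → 5 new (l, u, d, o, r)
  "patormorven" → 11 new (p, a, t, o, r, m, o, r, v, e, n)
  "mirunrunbel" → 11 new (m, i, r, u, n, r, u, n, b, e, l)
  "pabel" → prefix "pa" already present; 3 new (b, e, l)
  "ro" → 2 new (r, o)
  "mirunpaso" → prefix "mirun" already present; 4 new (p, a, s, o)
  "mirunlu" → prefix "mirun" already present; 2 new (l, u)
  "mirunbelrun" → prefix "mirun" already present; 6 new (b, e, l, r, u, n)
  "mirunfenta" → prefix "mirun" already present; 5 new (f, e, n, t, a)
  "mirunmorpa" → prefix "mirun" already present; 5 new (m, o, r, p, a)
  "pasarso" → prefix "pa" already present; 5 new (s, a, r, s, o)
  "mirunnedor" → prefix "mirun" already present; 5 new (n, e, d, o, r)
  "run" → prefix "r" already present; 2 new (u, n)
  "papafen" → prefix "pa" already present; 5 new (p, a, f, e, n)
Total nodes = 5 + 11 + 11 + 3 + 2 + 4 + 2 + 6 + 5 + 5 + 5 + 5 + 2 + 5 = 71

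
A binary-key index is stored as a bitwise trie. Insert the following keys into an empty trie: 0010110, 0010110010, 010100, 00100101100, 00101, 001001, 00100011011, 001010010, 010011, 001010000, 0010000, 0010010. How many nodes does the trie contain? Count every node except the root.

38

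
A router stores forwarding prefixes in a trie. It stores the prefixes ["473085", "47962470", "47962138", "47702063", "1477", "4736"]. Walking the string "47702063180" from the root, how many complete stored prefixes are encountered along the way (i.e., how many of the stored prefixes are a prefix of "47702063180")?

Walk "47702063180" from the root; an end-of-word marker is hit whenever a stored word is a prefix of "47702063180".
Prefixes of the query that are stored words: "47702063"
Count: 1

1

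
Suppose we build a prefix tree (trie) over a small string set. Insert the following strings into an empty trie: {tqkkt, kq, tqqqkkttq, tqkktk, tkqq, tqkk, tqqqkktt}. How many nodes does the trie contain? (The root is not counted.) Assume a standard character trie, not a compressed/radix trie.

Insert word by word; a character creates a node only if that edge doesn't already exist:
  "tqkkt" → 5 new (t, q, k, k, t)
  "kq" → 2 new (k, q)
  "tqqqkkttq" → prefix "tq" already present; 7 new (q, q, k, k, t, t, q)
  "tqkktk" → prefix "tqkkt" already present; 1 new (k)
  "tkqq" → prefix "t" already present; 3 new (k, q, q)
  "tqkk" → prefix "tqkk" already present; 0 new (none)
  "tqqqkktt" → prefix "tqqqkktt" already present; 0 new (none)
Total nodes = 5 + 2 + 7 + 1 + 3 + 0 + 0 = 18

18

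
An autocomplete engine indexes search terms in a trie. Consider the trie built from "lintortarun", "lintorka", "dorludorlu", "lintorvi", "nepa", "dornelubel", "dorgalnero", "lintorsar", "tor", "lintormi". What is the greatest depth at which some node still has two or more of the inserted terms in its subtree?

6

Equivalently: take the maximum, over all pairs, of their longest common prefix length.
e.g. "lintorka" and "lintormi" share the prefix "lintor" of length 6; no pair shares a longer one.
Longest shared-prefix length: 6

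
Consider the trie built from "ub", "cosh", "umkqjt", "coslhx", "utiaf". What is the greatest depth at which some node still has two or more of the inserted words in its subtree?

3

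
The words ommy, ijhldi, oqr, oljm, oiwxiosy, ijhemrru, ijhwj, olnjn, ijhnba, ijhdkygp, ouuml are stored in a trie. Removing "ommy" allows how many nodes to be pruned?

3

After clearing the end-marker at "ommy", prune upward until reaching a node still needed by another word.
The suffix "mmy" (3 nodes) is used only by "ommy"; the node for "o" still has the child "q", so pruning stops there.
Nodes removed: 3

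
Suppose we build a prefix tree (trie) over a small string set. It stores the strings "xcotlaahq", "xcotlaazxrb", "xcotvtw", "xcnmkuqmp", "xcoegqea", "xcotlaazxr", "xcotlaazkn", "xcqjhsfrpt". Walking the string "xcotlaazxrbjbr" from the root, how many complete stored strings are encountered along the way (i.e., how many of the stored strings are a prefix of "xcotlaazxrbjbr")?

Check each prefix of "xcotlaazxrbjbr" against the stored set — each match is an end-marker on the path.
Prefixes of the query that are stored words: "xcotlaazxr", "xcotlaazxrb"
Count: 2

2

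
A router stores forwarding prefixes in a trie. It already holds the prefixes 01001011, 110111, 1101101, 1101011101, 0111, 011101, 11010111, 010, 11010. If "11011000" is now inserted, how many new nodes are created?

2

The longest prefix of "11011000" already in the trie is "110110" (length 6).
So 8 − 6 = 2 new nodes.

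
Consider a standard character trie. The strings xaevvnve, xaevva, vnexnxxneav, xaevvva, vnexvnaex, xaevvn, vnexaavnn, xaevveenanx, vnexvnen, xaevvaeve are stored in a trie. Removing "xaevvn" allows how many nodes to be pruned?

0

A node on "xaevvn"'s path can go only if nothing else ends at it or branches off below it.
Every node on "xaevvn" is still needed (e.g. by "xaevvnve"), so nothing is freed.
Nodes removed: 0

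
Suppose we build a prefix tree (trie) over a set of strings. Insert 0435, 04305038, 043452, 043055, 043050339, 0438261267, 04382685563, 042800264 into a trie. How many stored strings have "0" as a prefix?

Traverse to the node for "0", then collect every word in that subtree.
Matches: "042800264", "043050339", "04305038", "043055", "043452", "0435", "0438261267", "04382685563"
Count: 8

8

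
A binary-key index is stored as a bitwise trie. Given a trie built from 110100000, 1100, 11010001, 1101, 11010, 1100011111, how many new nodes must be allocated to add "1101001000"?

4

Walking "1101001000" from the root, the first 6 characters ("110100") follow existing edges; "1" is the first miss.
New nodes needed: |"1101001000"| − 6 = 10 − 6 = 4.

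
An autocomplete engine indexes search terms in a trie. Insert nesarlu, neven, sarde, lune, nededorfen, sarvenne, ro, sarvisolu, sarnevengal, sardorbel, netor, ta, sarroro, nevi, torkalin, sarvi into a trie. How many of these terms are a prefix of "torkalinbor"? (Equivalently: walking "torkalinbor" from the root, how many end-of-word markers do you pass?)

Traverse "torkalinbor" character by character; count nodes along the way that are marked as word ends.
Prefixes of the query that are stored words: "torkalin"
Count: 1

1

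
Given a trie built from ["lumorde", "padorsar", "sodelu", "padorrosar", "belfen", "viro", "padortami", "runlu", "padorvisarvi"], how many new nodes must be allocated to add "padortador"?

3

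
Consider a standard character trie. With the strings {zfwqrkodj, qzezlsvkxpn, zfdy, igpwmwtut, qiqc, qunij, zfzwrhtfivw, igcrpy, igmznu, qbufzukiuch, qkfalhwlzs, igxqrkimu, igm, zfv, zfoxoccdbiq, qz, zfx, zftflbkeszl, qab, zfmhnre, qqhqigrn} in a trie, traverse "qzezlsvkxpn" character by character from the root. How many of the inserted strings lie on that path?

2

Check each prefix of "qzezlsvkxpn" against the stored set — each match is an end-marker on the path.
Prefixes of the query that are stored words: "qz", "qzezlsvkxpn"
Count: 2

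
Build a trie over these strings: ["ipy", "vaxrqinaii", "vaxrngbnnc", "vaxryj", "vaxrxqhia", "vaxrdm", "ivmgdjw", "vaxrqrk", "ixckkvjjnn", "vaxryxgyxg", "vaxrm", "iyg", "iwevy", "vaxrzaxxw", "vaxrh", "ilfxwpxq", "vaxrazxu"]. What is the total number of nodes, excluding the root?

74

For each word, the new-node count is its length minus the longest prefix already in the trie:
  "ipy" → 3 new (i, p, y)
  "vaxrqinaii" → 10 new (v, a, x, r, q, i, n, a, i, i)
  "vaxrngbnnc" → prefix "vaxr" already present; 6 new (n, g, b, n, n, c)
  "vaxryj" → prefix "vaxr" already present; 2 new (y, j)
  "vaxrxqhia" → prefix "vaxr" already present; 5 new (x, q, h, i, a)
  "vaxrdm" → prefix "vaxr" already present; 2 new (d, m)
  "ivmgdjw" → prefix "i" already present; 6 new (v, m, g, d, j, w)
  "vaxrqrk" → prefix "vaxrq" already present; 2 new (r, k)
  "ixckkvjjnn" → prefix "i" already present; 9 new (x, c, k, k, v, j, j, n, n)
  "vaxryxgyxg" → prefix "vaxry" already present; 5 new (x, g, y, x, g)
  "vaxrm" → prefix "vaxr" already present; 1 new (m)
  "iyg" → prefix "i" already present; 2 new (y, g)
  "iwevy" → prefix "i" already present; 4 new (w, e, v, y)
  "vaxrzaxxw" → prefix "vaxr" already present; 5 new (z, a, x, x, w)
  "vaxrh" → prefix "vaxr" already present; 1 new (h)
  "ilfxwpxq" → prefix "i" already present; 7 new (l, f, x, w, p, x, q)
  "vaxrazxu" → prefix "vaxr" already present; 4 new (a, z, x, u)
Total nodes = 3 + 10 + 6 + 2 + 5 + 2 + 6 + 2 + 9 + 5 + 1 + 2 + 4 + 5 + 1 + 7 + 4 = 74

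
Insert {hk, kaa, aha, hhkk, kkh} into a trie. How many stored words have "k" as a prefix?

Walk to "k"; the words in its subtree are exactly those with that prefix.
Matches: "kaa", "kkh"
Count: 2

2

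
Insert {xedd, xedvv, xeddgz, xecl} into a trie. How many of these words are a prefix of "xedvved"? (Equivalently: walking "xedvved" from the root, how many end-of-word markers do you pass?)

1

Traverse "xedvved" character by character; count nodes along the way that are marked as word ends.
Prefixes of the query that are stored words: "xedvv"
Count: 1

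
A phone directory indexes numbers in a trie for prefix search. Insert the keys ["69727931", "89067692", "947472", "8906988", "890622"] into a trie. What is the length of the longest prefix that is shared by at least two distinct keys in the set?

Equivalently: take the maximum, over all pairs, of their longest common prefix length.
"890622" and "89067692" agree on "8906" (4 characters) before diverging; nothing deeper is shared.
Longest shared-prefix length: 4

4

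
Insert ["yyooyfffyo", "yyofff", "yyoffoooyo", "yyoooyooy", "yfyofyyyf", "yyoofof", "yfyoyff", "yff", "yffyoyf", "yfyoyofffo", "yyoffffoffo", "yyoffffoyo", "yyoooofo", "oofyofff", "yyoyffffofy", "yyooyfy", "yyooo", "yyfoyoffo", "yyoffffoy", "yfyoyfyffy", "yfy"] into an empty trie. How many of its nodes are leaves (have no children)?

A leaf is a node with no children — equivalently, the end of a word that is not a proper prefix of any other stored word.
Those words: "oofyofff", "yffyoyf", "yfyofyyyf", "yfyoyff", "yfyoyfyffy", "yfyoyofffo", "yyfoyoffo", "yyoffffoffo", "yyoffffoyo", "yyoffoooyo", "yyoofof", "yyoooofo", "yyoooyooy", "yyooyfffyo", "yyooyfy", "yyoyffffofy"
Leaf count: 16

16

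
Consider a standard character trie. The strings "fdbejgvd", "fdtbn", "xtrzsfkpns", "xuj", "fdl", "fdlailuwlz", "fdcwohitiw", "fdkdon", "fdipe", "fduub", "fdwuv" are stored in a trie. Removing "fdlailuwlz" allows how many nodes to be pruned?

After clearing the end-marker at "fdlailuwlz", prune upward until reaching a node still needed by another word.
The suffix "ailuwlz" (7 nodes) is used only by "fdlailuwlz"; "fdl" is itself a stored word, so pruning stops there.
Nodes removed: 7

7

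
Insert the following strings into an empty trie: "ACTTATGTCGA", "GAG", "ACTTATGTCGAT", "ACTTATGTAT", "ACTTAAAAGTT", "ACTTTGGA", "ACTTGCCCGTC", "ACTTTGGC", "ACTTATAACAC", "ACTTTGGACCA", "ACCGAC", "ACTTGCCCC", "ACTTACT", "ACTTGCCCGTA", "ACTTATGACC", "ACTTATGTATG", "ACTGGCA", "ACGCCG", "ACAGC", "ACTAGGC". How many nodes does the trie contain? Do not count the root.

70

For each word, the new-node count is its length minus the longest prefix already in the trie:
  "ACTTATGTCGA" → 11 new (A, C, T, T, A, T, G, T, C, G, A)
  "GAG" → 3 new (G, A, G)
  "ACTTATGTCGAT" → prefix "ACTTATGTCGA" already present; 1 new (T)
  "ACTTATGTAT" → prefix "ACTTATGT" already present; 2 new (A, T)
  "ACTTAAAAGTT" → prefix "ACTTA" already present; 6 new (A, A, A, G, T, T)
  "ACTTTGGA" → prefix "ACTT" already present; 4 new (T, G, G, A)
  "ACTTGCCCGTC" → prefix "ACTT" already present; 7 new (G, C, C, C, G, T, C)
  "ACTTTGGC" → prefix "ACTTTGG" already present; 1 new (C)
  "ACTTATAACAC" → prefix "ACTTAT" already present; 5 new (A, A, C, A, C)
  "ACTTTGGACCA" → prefix "ACTTTGGA" already present; 3 new (C, C, A)
  "ACCGAC" → prefix "AC" already present; 4 new (C, G, A, C)
  "ACTTGCCCC" → prefix "ACTTGCCC" already present; 1 new (C)
  "ACTTACT" → prefix "ACTTA" already present; 2 new (C, T)
  "ACTTGCCCGTA" → prefix "ACTTGCCCGT" already present; 1 new (A)
  "ACTTATGACC" → prefix "ACTTATG" already present; 3 new (A, C, C)
  "ACTTATGTATG" → prefix "ACTTATGTAT" already present; 1 new (G)
  "ACTGGCA" → prefix "ACT" already present; 4 new (G, G, C, A)
  "ACGCCG" → prefix "AC" already present; 4 new (G, C, C, G)
  "ACAGC" → prefix "AC" already present; 3 new (A, G, C)
  "ACTAGGC" → prefix "ACT" already present; 4 new (A, G, G, C)
Total nodes = 11 + 3 + 1 + 2 + 6 + 4 + 7 + 1 + 5 + 3 + 4 + 1 + 2 + 1 + 3 + 1 + 4 + 4 + 3 + 4 = 70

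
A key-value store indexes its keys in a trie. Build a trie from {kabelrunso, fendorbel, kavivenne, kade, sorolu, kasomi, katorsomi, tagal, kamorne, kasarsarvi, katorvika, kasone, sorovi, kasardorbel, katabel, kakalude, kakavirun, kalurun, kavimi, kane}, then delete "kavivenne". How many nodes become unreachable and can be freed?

A node on "kavivenne"'s path can go only if nothing else ends at it or branches off below it.
The suffix "venne" (5 nodes) is used only by "kavivenne"; the node for "kavi" still has the child "m", so pruning stops there.
Nodes removed: 5

5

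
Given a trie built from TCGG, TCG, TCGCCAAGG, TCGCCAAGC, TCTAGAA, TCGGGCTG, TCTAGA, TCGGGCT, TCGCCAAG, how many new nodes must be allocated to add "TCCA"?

2

The longest prefix of "TCCA" already in the trie is "TC" (length 2).
New nodes needed: |"TCCA"| − 2 = 4 − 2 = 2.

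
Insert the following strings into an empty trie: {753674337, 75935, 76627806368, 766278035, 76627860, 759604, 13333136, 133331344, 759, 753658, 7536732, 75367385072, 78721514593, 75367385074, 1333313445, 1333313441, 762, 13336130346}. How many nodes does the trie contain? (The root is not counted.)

69

For each word, the new-node count is its length minus the longest prefix already in the trie:
  "753674337" → 9 new (7, 5, 3, 6, 7, 4, 3, 3, 7)
  "75935" → prefix "75" already present; 3 new (9, 3, 5)
  "76627806368" → prefix "7" already present; 10 new (6, 6, 2, 7, 8, 0, 6, 3, 6, 8)
  "766278035" → prefix "7662780" already present; 2 new (3, 5)
  "76627860" → prefix "766278" already present; 2 new (6, 0)
  "759604" → prefix "759" already present; 3 new (6, 0, 4)
  "13333136" → 8 new (1, 3, 3, 3, 3, 1, 3, 6)
  "133331344" → prefix "1333313" already present; 2 new (4, 4)
  "759" → prefix "759" already present; 0 new (none)
  "753658" → prefix "7536" already present; 2 new (5, 8)
  "7536732" → prefix "75367" already present; 2 new (3, 2)
  "75367385072" → prefix "753673" already present; 5 new (8, 5, 0, 7, 2)
  "78721514593" → prefix "7" already present; 10 new (8, 7, 2, 1, 5, 1, 4, 5, 9, 3)
  "75367385074" → prefix "7536738507" already present; 1 new (4)
  "1333313445" → prefix "133331344" already present; 1 new (5)
  "1333313441" → prefix "133331344" already present; 1 new (1)
  "762" → prefix "76" already present; 1 new (2)
  "13336130346" → prefix "1333" already present; 7 new (6, 1, 3, 0, 3, 4, 6)
Total nodes = 9 + 3 + 10 + 2 + 2 + 3 + 8 + 2 + 0 + 2 + 2 + 5 + 10 + 1 + 1 + 1 + 1 + 7 = 69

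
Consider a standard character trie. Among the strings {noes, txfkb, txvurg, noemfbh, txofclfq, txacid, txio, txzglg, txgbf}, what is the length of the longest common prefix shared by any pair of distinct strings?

The deepest shared node is where two words last agree before diverging.
"noemfbh" and "noes" agree on "noe" (3 characters) before diverging; nothing deeper is shared.
Longest shared-prefix length: 3

3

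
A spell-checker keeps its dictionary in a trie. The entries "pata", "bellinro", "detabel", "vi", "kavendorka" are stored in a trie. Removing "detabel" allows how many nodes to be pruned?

7

After clearing the end-marker at "detabel", prune upward until reaching a node still needed by another word.
No other word shares any prefix with "detabel", so all 7 of its nodes go.
Nodes removed: 7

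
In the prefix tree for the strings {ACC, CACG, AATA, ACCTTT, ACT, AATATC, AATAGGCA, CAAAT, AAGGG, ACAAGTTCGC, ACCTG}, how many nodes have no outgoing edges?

9

A leaf is a node with no children — equivalently, the end of a word that is not a proper prefix of any other stored word.
Those words: "AAGGG", "AATAGGCA", "AATATC", "ACAAGTTCGC", "ACCTG", "ACCTTT", "ACT", "CAAAT", "CACG"
Leaf count: 9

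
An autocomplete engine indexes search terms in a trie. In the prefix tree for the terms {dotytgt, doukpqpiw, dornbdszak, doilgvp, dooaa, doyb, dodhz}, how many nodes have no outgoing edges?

Leaves are exactly the stored words that no other stored word extends.
Those words: "dodhz", "doilgvp", "dooaa", "dornbdszak", "dotytgt", "doukpqpiw", "doyb"
Leaf count: 7

7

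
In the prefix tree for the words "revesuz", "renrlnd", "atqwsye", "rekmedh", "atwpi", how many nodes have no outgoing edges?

A leaf is a node with no children — equivalently, the end of a word that is not a proper prefix of any other stored word.
Those words: "atqwsye", "atwpi", "rekmedh", "renrlnd", "revesuz"
Leaf count: 5

5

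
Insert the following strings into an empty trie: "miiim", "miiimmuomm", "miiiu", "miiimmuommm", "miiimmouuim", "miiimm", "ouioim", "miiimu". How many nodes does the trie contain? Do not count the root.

24

Insert word by word; a character creates a node only if that edge doesn't already exist:
  "miiim" → 5 new (m, i, i, i, m)
  "miiimmuomm" → prefix "miiim" already present; 5 new (m, u, o, m, m)
  "miiiu" → prefix "miii" already present; 1 new (u)
  "miiimmuommm" → prefix "miiimmuomm" already present; 1 new (m)
  "miiimmouuim" → prefix "miiimm" already present; 5 new (o, u, u, i, m)
  "miiimm" → prefix "miiimm" already present; 0 new (none)
  "ouioim" → 6 new (o, u, i, o, i, m)
  "miiimu" → prefix "miiim" already present; 1 new (u)
Total nodes = 5 + 5 + 1 + 1 + 5 + 0 + 6 + 1 = 24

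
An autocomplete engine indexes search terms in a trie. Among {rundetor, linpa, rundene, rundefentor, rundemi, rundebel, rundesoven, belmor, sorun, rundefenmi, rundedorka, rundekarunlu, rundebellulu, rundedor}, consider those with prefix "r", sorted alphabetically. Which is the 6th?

DFS of the "r" subtree visits, in order: "rundebel", "rundebellulu", "rundedor", "rundedorka", "rundefenmi", "rundefentor", "rundekarunlu", "rundemi", "rundene", "rundesoven", "rundetor"
The 6th is rundefentor.

rundefentor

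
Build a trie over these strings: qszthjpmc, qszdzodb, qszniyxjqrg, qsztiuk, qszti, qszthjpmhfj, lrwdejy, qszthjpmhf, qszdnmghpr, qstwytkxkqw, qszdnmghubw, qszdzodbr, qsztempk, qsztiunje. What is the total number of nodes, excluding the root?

Trace insertions, counting only characters that open a new branch:
  "qszthjpmc" → 9 new (q, s, z, t, h, j, p, m, c)
  "qszdzodb" → prefix "qsz" already present; 5 new (d, z, o, d, b)
  "qszniyxjqrg" → prefix "qsz" already present; 8 new (n, i, y, x, j, q, r, g)
  "qsztiuk" → prefix "qszt" already present; 3 new (i, u, k)
  "qszti" → prefix "qszti" already present; 0 new (none)
  "qszthjpmhfj" → prefix "qszthjpm" already present; 3 new (h, f, j)
  "lrwdejy" → 7 new (l, r, w, d, e, j, y)
  "qszthjpmhf" → prefix "qszthjpmhf" already present; 0 new (none)
  "qszdnmghpr" → prefix "qszd" already present; 6 new (n, m, g, h, p, r)
  "qstwytkxkqw" → prefix "qs" already present; 9 new (t, w, y, t, k, x, k, q, w)
  "qszdnmghubw" → prefix "qszdnmgh" already present; 3 new (u, b, w)
  "qszdzodbr" → prefix "qszdzodb" already present; 1 new (r)
  "qsztempk" → prefix "qszt" already present; 4 new (e, m, p, k)
  "qsztiunje" → prefix "qsztiu" already present; 3 new (n, j, e)
Total nodes = 9 + 5 + 8 + 3 + 0 + 3 + 7 + 0 + 6 + 9 + 3 + 1 + 4 + 3 = 61

61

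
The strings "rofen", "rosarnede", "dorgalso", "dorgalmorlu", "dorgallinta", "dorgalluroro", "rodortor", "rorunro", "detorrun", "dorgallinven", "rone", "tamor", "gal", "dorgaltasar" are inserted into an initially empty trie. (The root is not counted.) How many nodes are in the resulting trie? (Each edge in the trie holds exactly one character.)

Count nodes per top-level branch (shared prefixes stored once):
  'd'-branch (detorrun, dorgallinta, dorgallinven, dorgalluroro, dorgalmorlu, dorgalso, dorgaltasar): 38 nodes
  'g'-branch (gal): 3 nodes
  'r'-branch (rodortor, rofen, rone, rorunro, rosarnede): 25 nodes
  't'-branch (tamor): 5 nodes
Sum: 71

71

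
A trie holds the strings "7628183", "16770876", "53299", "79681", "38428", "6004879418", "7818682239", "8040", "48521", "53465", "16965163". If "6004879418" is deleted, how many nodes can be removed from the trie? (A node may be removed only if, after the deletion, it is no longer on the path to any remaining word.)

10

After clearing the end-marker at "6004879418", prune upward until reaching a node still needed by another word.
No other word shares any prefix with "6004879418", so all 10 of its nodes go.
Nodes removed: 10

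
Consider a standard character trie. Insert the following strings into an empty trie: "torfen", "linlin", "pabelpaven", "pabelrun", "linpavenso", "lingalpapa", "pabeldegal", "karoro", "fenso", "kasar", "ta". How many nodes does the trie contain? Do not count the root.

Insert word by word; a character creates a node only if that edge doesn't already exist:
  "torfen" → 6 new (t, o, r, f, e, n)
  "linlin" → 6 new (l, i, n, l, i, n)
  "pabelpaven" → 10 new (p, a, b, e, l, p, a, v, e, n)
  "pabelrun" → prefix "pabel" already present; 3 new (r, u, n)
  "linpavenso" → prefix "lin" already present; 7 new (p, a, v, e, n, s, o)
  "lingalpapa" → prefix "lin" already present; 7 new (g, a, l, p, a, p, a)
  "pabeldegal" → prefix "pabel" already present; 5 new (d, e, g, a, l)
  "karoro" → 6 new (k, a, r, o, r, o)
  "fenso" → 5 new (f, e, n, s, o)
  "kasar" → prefix "ka" already present; 3 new (s, a, r)
  "ta" → prefix "t" already present; 1 new (a)
Total nodes = 6 + 6 + 10 + 3 + 7 + 7 + 5 + 6 + 5 + 3 + 1 = 59

59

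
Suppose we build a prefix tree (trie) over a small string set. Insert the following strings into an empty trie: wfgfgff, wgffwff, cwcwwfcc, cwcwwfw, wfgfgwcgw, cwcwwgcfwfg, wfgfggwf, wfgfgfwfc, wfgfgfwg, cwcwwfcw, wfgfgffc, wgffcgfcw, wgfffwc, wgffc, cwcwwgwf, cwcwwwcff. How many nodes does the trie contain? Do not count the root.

For each word, the new-node count is its length minus the longest prefix already in the trie:
  "wfgfgff" → 7 new (w, f, g, f, g, f, f)
  "wgffwff" → prefix "w" already present; 6 new (g, f, f, w, f, f)
  "cwcwwfcc" → 8 new (c, w, c, w, w, f, c, c)
  "cwcwwfw" → prefix "cwcwwf" already present; 1 new (w)
  "wfgfgwcgw" → prefix "wfgfg" already present; 4 new (w, c, g, w)
  "cwcwwgcfwfg" → prefix "cwcww" already present; 6 new (g, c, f, w, f, g)
  "wfgfggwf" → prefix "wfgfg" already present; 3 new (g, w, f)
  "wfgfgfwfc" → prefix "wfgfgf" already present; 3 new (w, f, c)
  "wfgfgfwg" → prefix "wfgfgfw" already present; 1 new (g)
  "cwcwwfcw" → prefix "cwcwwfc" already present; 1 new (w)
  "wfgfgffc" → prefix "wfgfgff" already present; 1 new (c)
  "wgffcgfcw" → prefix "wgff" already present; 5 new (c, g, f, c, w)
  "wgfffwc" → prefix "wgff" already present; 3 new (f, w, c)
  "wgffc" → prefix "wgffc" already present; 0 new (none)
  "cwcwwgwf" → prefix "cwcwwg" already present; 2 new (w, f)
  "cwcwwwcff" → prefix "cwcww" already present; 4 new (w, c, f, f)
Total nodes = 7 + 6 + 8 + 1 + 4 + 6 + 3 + 3 + 1 + 1 + 1 + 5 + 3 + 0 + 2 + 4 = 55

55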